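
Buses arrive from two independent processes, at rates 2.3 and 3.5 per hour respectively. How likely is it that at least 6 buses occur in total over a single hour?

0.5217

Independent Poisson processes superpose: combined rate λ = 2.3 + 3.5 = 5.8 per hour.
So μ = 5.8.
P(N ≥ 6) = 1 − P(N ≤ 5) ≈ 0.5217.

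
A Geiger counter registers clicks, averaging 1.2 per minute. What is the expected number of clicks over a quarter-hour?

E[N] = λt = 1.2 × 15 = 18 (a quarter-hour = 15 minutes).

18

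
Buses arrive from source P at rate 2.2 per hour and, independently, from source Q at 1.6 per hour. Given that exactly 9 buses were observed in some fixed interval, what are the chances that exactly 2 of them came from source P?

Given the total, each event is independently from source P with probability p = λ_P/(λ_P+λ_Q) = 2.2/3.8 ≈ 0.5789.
So K ~ Binomial(9, 2.2/3.8): P(K = 2) = C(9,2) · (2.2/3.8)^2 · (1.6/3.8)^7 ≈ 0.0283.

0.0283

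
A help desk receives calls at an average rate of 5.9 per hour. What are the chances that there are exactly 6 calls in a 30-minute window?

Over the interval, μ = 5.9 × 0.5 = 2.95 (a 30-minute window = 0.5 hours).
P(N = 6) = e^(−μ) μ^6/6! = e^(−2.95) · 2.95^6/720 ≈ 0.0479.

0.0479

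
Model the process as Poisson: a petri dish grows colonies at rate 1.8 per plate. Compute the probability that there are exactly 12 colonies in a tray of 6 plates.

0.1072

Over the interval, μ = 1.8 × 6 = 10.8 (a tray of 6 plates = 6 plates).
P(N = 12) = e^(−μ) μ^12/12! = e^(−10.8) · 10.8^12/479001600 ≈ 0.1072.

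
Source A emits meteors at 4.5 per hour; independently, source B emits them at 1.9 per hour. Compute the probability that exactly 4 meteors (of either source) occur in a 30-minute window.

0.1781

Independent Poisson processes superpose: combined rate λ = 4.5 + 1.9 = 6.4 per hour.
Over the interval, μ = 6.4 × 0.5 = 3.2 (a 30-minute window = 0.5 hours).
P(N = 4) = e^(−3.2) · 3.2^4/4! ≈ 0.1781.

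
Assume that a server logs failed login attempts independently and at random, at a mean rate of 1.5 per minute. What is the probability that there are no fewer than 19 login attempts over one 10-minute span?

Over the interval, μ = 1.5 × 10 = 15 (a 10-minute span = 10 minutes).
P(N ≥ 19) = 1 − P(N ≤ 18) = 1 − Σ_{j=0}^{18} e^(−μ) μ^j/j! ≈ 0.1805.

0.1805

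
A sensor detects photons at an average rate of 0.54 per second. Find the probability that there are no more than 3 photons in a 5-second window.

Over the interval, μ = 0.54 × 5 = 2.7 (a 5-second window = 5 seconds).
P(N ≤ 3) = Σ_{j=0}^{3} e^(−μ) μ^j/j! ≈ 0.7141.

0.7141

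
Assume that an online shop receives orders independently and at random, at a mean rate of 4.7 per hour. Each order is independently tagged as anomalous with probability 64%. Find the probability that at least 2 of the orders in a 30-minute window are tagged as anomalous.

0.4435

Thinning: the orders that are tagged as anomalous themselves form a Poisson process with rate 0.64 × 4.7 = 3.008 per hour.
Over the interval, μ = 3.008 × 0.5 = 1.504 (a 30-minute window = 0.5 hours).
P(N ≥ 2) = 1 − P(N ≤ 1) ≈ 0.4435.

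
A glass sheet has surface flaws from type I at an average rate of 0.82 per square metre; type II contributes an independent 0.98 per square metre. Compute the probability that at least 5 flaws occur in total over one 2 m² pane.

Independent Poisson processes superpose: combined rate λ = 0.82 + 0.98 = 1.8 per square metre.
Over the interval, μ = 1.8 × 2 = 3.6 (a 2 m² pane = 2 square metres).
P(N ≥ 5) = 1 − P(N ≤ 4) ≈ 0.2936.

0.2936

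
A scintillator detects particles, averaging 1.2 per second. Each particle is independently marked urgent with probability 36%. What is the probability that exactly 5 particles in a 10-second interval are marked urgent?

Thinning: the particles that are marked urgent themselves form a Poisson process with rate 0.36 × 1.2 = 0.432 per second.
Over the interval, μ = 0.432 × 10 = 4.32 (a 10-second interval = 10 seconds).
P(N = 5) = e^(−4.32) · 4.32^5/5! ≈ 0.1668.

0.1668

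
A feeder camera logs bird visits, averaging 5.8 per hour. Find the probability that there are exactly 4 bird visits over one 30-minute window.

Over the interval, μ = 5.8 × 0.5 = 2.9 (a 30-minute window = 0.5 hours).
P(N = 4) = e^(−μ) μ^4/4! = e^(−2.9) · 2.9^4/24 ≈ 0.1622.

0.1622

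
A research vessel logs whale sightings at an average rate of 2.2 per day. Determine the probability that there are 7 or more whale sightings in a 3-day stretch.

0.4892

Over the interval, μ = 2.2 × 3 = 6.6 (a 3-day stretch = 3 days).
P(N ≥ 7) = 1 − P(N ≤ 6) = 1 − Σ_{j=0}^{6} e^(−μ) μ^j/j! ≈ 0.4892.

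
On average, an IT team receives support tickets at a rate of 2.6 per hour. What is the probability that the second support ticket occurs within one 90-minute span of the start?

Over the interval, μ = 2.6 × 1.5 = 3.9 (a 90-minute span = 1.5 hours).
The second arrival falls in the interval iff at least 2 events occur there: P(S_2 ≤ t) = P(N ≥ 2) = 1 − P(N ≤ 1) ≈ 0.9008.

0.9008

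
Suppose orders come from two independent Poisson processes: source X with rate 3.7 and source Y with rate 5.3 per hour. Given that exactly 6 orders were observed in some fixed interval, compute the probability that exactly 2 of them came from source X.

Given the total, each event is independently from source X with probability p = λ_X/(λ_X+λ_Y) = 3.7/9 ≈ 0.4111.
So K ~ Binomial(6, 3.7/9): P(K = 2) = C(6,2) · (3.7/9)^2 · (5.3/9)^4 ≈ 0.3049.

0.3049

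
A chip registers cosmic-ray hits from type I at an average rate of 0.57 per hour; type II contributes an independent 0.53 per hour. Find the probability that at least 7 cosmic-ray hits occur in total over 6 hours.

Independent Poisson processes superpose: combined rate λ = 0.57 + 0.53 = 1.1 per hour.
Over the interval, μ = 1.1 × 6 = 6.6 (6 hours).
P(N ≥ 7) = 1 − P(N ≤ 6) ≈ 0.4892.

0.4892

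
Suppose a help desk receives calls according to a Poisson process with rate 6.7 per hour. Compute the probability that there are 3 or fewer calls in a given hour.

0.0988

With mean μ = 6.7 per hour,
P(N ≤ 3) = Σ_{j=0}^{3} e^(−μ) μ^j/j! ≈ 0.0988.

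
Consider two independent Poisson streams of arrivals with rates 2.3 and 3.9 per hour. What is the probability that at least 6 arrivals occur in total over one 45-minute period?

0.3229

Independent Poisson processes superpose: combined rate λ = 2.3 + 3.9 = 6.2 per hour.
Over the interval, μ = 6.2 × 0.75 = 4.65 (a 45-minute period = 0.75 hours).
P(N ≥ 6) = 1 − P(N ≤ 5) ≈ 0.3229.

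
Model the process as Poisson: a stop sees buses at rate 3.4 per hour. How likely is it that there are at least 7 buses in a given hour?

With mean μ = 3.4 per hour,
P(N ≥ 7) = 1 − P(N ≤ 6) = 1 − Σ_{j=0}^{6} e^(−μ) μ^j/j! ≈ 0.0579.

0.0579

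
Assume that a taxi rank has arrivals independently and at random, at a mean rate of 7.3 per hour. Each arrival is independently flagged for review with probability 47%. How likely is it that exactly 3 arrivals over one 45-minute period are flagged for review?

0.2166

Thinning: the arrivals that are flagged for review themselves form a Poisson process with rate 0.47 × 7.3 = 3.431 per hour.
Over the interval, μ = 3.431 × 0.75 = 2.57325 (a 45-minute period = 0.75 hours).
P(N = 3) = e^(−2.57325) · 2.57325^3/3! ≈ 0.2166.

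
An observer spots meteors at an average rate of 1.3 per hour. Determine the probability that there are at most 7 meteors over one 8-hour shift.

0.1863

Over the interval, μ = 1.3 × 8 = 10.4 (an 8-hour shift = 8 hours).
P(N ≤ 7) = Σ_{j=0}^{7} e^(−μ) μ^j/j! ≈ 0.1863.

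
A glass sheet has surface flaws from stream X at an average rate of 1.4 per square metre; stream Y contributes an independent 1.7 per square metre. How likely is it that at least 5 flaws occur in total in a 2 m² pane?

0.7408

Independent Poisson processes superpose: combined rate λ = 1.4 + 1.7 = 3.1 per square metre.
Over the interval, μ = 3.1 × 2 = 6.2 (a 2 m² pane = 2 square metres).
P(N ≥ 5) = 1 − P(N ≤ 4) ≈ 0.7408.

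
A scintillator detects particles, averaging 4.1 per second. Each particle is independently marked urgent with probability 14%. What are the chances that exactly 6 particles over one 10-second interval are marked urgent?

0.1597

Thinning: the particles that are marked urgent themselves form a Poisson process with rate 0.14 × 4.1 = 0.574 per second.
Over the interval, μ = 0.574 × 10 = 5.74 (a 10-second interval = 10 seconds).
P(N = 6) = e^(−5.74) · 5.74^6/6! ≈ 0.1597.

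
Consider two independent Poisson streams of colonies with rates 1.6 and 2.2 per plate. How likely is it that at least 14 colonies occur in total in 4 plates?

Independent Poisson processes superpose: combined rate λ = 1.6 + 2.2 = 3.8 per plate.
Over the interval, μ = 3.8 × 4 = 15.2 (4 plates).
P(N ≥ 14) = 1 − P(N ≤ 13) ≈ 0.6556.

0.6556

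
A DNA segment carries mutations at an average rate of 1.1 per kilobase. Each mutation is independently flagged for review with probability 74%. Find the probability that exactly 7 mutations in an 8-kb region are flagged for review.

Thinning: the mutations that are flagged for review themselves form a Poisson process with rate 0.74 × 1.1 = 0.814 per kilobase.
Over the interval, μ = 0.814 × 8 = 6.512 (an 8-kb region = 8 kilobases).
P(N = 7) = e^(−6.512) · 6.512^7/7! ≈ 0.1464.

0.1464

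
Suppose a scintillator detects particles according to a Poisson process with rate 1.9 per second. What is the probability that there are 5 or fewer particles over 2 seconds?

Over the interval, μ = 1.9 × 2 = 3.8 (2 seconds).
P(N ≤ 5) = Σ_{j=0}^{5} e^(−μ) μ^j/j! ≈ 0.8156.

0.8156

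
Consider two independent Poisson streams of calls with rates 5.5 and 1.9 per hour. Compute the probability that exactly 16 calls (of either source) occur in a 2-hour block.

Independent Poisson processes superpose: combined rate λ = 5.5 + 1.9 = 7.4 per hour.
Over the interval, μ = 7.4 × 2 = 14.8 (a 2-hour block = 2 hours).
P(N = 16) = e^(−14.8) · 14.8^16/16! ≈ 0.0946.

0.0946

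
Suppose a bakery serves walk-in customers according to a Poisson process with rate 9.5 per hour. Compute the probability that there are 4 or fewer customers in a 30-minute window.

Over the interval, μ = 9.5 × 0.5 = 4.75 (a 30-minute window = 0.5 hours).
P(N ≤ 4) = Σ_{j=0}^{4} e^(−μ) μ^j/j! ≈ 0.4854.

0.4854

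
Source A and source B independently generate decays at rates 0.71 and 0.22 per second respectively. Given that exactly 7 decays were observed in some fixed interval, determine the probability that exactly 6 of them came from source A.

Given the total, each event is independently from source A with probability p = λ_A/(λ_A+λ_B) = 0.71/0.93 ≈ 0.7634.
So K ~ Binomial(7, 0.71/0.93): P(K = 6) = C(7,6) · (0.71/0.93)^6 · (0.22/0.93)^1 ≈ 0.3279.

0.3279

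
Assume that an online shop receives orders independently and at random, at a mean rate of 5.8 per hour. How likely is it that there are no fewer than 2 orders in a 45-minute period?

Over the interval, μ = 5.8 × 0.75 = 4.35 (a 45-minute period = 0.75 hours).
P(N ≥ 2) = 1 − P(N ≤ 1) = 1 − Σ_{j=0}^{1} e^(−μ) μ^j/j! ≈ 0.9309.

0.9309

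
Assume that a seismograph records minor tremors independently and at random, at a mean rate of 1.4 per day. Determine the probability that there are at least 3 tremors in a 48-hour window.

Over the interval, μ = 1.4 × 2 = 2.8 (a 48-hour window = 2 days).
P(N ≥ 3) = 1 − P(N ≤ 2) = 1 − Σ_{j=0}^{2} e^(−μ) μ^j/j! ≈ 0.5305.

0.5305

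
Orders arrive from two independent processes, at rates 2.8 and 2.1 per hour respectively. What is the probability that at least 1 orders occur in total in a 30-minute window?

Independent Poisson processes superpose: combined rate λ = 2.8 + 2.1 = 4.9 per hour.
Over the interval, μ = 4.9 × 0.5 = 2.45 (a 30-minute window = 0.5 hours).
P(N ≥ 1) = 1 − P(N ≤ 0) ≈ 0.9137.

0.9137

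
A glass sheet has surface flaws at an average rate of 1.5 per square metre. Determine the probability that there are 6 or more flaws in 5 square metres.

0.7586

Over the interval, μ = 1.5 × 5 = 7.5 (5 square metres).
P(N ≥ 6) = 1 − P(N ≤ 5) = 1 − Σ_{j=0}^{5} e^(−μ) μ^j/j! ≈ 0.7586.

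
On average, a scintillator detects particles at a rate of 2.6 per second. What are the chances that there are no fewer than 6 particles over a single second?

With mean μ = 2.6 per second,
P(N ≥ 6) = 1 − P(N ≤ 5) = 1 − Σ_{j=0}^{5} e^(−μ) μ^j/j! ≈ 0.0490.

0.0490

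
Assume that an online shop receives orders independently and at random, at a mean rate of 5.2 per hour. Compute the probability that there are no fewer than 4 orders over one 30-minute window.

Over the interval, μ = 5.2 × 0.5 = 2.6 (a 30-minute window = 0.5 hours).
P(N ≥ 4) = 1 − P(N ≤ 3) = 1 − Σ_{j=0}^{3} e^(−μ) μ^j/j! ≈ 0.2640.

0.2640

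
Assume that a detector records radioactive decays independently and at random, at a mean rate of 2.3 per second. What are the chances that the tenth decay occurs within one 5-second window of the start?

0.7112

Over the interval, μ = 2.3 × 5 = 11.5 (a 5-second window = 5 seconds).
The tenth arrival falls in the interval iff at least 10 events occur there: P(S_10 ≤ t) = P(N ≥ 10) = 1 − P(N ≤ 9) ≈ 0.7112.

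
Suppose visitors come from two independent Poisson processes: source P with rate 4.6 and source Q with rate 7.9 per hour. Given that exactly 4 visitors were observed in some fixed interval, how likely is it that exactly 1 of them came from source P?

Given the total, each event is independently from source P with probability p = λ_P/(λ_P+λ_Q) = 4.6/12.5 = 0.3680.
So K ~ Binomial(4, 4.6/12.5): P(K = 1) = C(4,1) · (4.6/12.5)^1 · (7.9/12.5)^3 ≈ 0.3716.

0.3716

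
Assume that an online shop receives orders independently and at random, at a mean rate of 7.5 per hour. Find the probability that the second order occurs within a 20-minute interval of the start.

Over the interval, μ = 7.5 × 1/3 = 2.5 (a 20-minute interval = 1/3 hours).
The second arrival falls in the interval iff at least 2 events occur there: P(S_2 ≤ t) = P(N ≥ 2) = 1 − P(N ≤ 1) ≈ 0.7127.

0.7127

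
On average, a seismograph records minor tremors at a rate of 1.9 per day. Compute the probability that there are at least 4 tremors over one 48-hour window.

0.5265

Over the interval, μ = 1.9 × 2 = 3.8 (a 48-hour window = 2 days).
P(N ≥ 4) = 1 − P(N ≤ 3) = 1 − Σ_{j=0}^{3} e^(−μ) μ^j/j! ≈ 0.5265.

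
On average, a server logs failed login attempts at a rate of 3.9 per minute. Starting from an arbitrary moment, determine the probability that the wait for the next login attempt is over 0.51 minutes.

0.1368

The wait for the next event is exponential with rate λ = 3.9 per minute.
P(T > 0.51) = e^(−λt) = e^(−3.9 × 0.51) = e^(−1.989) ≈ 0.1368.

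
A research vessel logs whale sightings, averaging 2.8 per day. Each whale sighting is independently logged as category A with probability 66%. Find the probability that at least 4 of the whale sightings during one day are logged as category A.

Thinning: the whale sightings that are logged as category A themselves form a Poisson process with rate 0.66 × 2.8 = 1.848 per day.
So μ = 1.848.
P(N ≥ 4) = 1 − P(N ≤ 3) ≈ 0.1165.

0.1165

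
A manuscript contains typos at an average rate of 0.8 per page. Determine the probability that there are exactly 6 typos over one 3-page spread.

Over the interval, μ = 0.8 × 3 = 2.4 (a 3-page spread = 3 pages).
P(N = 6) = e^(−μ) μ^6/6! = e^(−2.4) · 2.4^6/720 ≈ 0.0241.

0.0241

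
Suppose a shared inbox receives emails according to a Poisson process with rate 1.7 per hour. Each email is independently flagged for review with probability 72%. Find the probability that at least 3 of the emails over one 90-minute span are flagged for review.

Thinning: the emails that are flagged for review themselves form a Poisson process with rate 0.72 × 1.7 = 1.224 per hour.
Over the interval, μ = 1.224 × 1.5 = 1.836 (a 90-minute span = 1.5 hours).
P(N ≥ 3) = 1 − P(N ≤ 2) ≈ 0.2790.

0.2790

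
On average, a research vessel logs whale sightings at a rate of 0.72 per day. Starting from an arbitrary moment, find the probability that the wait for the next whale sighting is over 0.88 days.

0.5307

The wait for the next event is exponential with rate λ = 0.72 per day.
P(T > 0.88) = e^(−λt) = e^(−0.72 × 0.88) = e^(−0.6336) ≈ 0.5307.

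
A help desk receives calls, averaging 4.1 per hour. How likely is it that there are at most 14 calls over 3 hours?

Over the interval, μ = 4.1 × 3 = 12.3 (3 hours).
P(N ≤ 14) = Σ_{j=0}^{14} e^(−μ) μ^j/j! ≈ 0.7442.

0.7442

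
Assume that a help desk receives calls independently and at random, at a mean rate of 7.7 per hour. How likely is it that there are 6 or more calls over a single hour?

0.7797

With mean μ = 7.7 per hour,
P(N ≥ 6) = 1 − P(N ≤ 5) = 1 − Σ_{j=0}^{5} e^(−μ) μ^j/j! ≈ 0.7797.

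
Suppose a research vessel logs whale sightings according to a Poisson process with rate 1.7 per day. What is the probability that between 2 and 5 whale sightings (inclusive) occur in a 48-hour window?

Over the interval, μ = 1.7 × 2 = 3.4 (a 48-hour window = 2 days).
P(2 ≤ N ≤ 5) = Σ_{j=2}^{5} e^(−3.4) · 3.4^j/j! ≈ 0.7237.

0.7237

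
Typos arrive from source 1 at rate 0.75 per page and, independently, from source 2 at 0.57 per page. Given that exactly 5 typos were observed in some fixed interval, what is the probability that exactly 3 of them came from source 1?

Given the total, each event is independently from source 1 with probability p = λ_1/(λ_1+λ_2) = 0.75/1.32 ≈ 0.5682.
So K ~ Binomial(5, 0.75/1.32): P(K = 3) = C(5,3) · (0.75/1.32)^3 · (0.57/1.32)^2 ≈ 0.3420.

0.3420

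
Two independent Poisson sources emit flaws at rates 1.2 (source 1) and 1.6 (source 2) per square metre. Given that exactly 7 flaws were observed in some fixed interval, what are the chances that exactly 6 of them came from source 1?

0.0248

Given the total, each event is independently from source 1 with probability p = λ_1/(λ_1+λ_2) = 1.2/2.8 ≈ 0.4286.
So K ~ Binomial(7, 1.2/2.8): P(K = 6) = C(7,6) · (1.2/2.8)^6 · (1.6/2.8)^1 ≈ 0.0248.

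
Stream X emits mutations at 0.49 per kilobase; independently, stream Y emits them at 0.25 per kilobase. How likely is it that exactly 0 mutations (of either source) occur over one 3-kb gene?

0.1086

Independent Poisson processes superpose: combined rate λ = 0.49 + 0.25 = 0.74 per kilobase.
Over the interval, μ = 0.74 × 3 = 2.22 (a 3-kb gene = 3 kilobases).
P(N = 0) = e^(−2.22) · 2.22^0/0! ≈ 0.1086.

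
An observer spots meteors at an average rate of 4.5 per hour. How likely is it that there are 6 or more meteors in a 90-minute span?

0.6662

Over the interval, μ = 4.5 × 1.5 = 6.75 (a 90-minute span = 1.5 hours).
P(N ≥ 6) = 1 − P(N ≤ 5) = 1 − Σ_{j=0}^{5} e^(−μ) μ^j/j! ≈ 0.6662.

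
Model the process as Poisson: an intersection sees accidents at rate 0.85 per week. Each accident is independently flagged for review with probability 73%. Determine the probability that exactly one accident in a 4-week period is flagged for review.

0.2074

Thinning: the accidents that are flagged for review themselves form a Poisson process with rate 0.73 × 0.85 = 0.6205 per week.
Over the interval, μ = 0.6205 × 4 = 2.482 (a 4-week period = 4 weeks).
P(N = 1) = e^(−2.482) · 2.482^1/1! ≈ 0.2074.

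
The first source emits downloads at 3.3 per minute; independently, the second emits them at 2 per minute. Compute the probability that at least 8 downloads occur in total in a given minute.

0.1665

Independent Poisson processes superpose: combined rate λ = 3.3 + 2 = 5.3 per minute.
So μ = 5.3.
P(N ≥ 8) = 1 − P(N ≤ 7) ≈ 0.1665.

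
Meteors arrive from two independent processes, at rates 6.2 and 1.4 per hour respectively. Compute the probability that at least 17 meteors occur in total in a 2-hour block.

Independent Poisson processes superpose: combined rate λ = 6.2 + 1.4 = 7.6 per hour.
Over the interval, μ = 7.6 × 2 = 15.2 (a 2-hour block = 2 hours).
P(N ≥ 17) = 1 − P(N ≤ 16) ≈ 0.3552.

0.3552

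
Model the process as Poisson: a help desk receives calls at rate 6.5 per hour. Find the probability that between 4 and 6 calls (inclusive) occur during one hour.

0.4147

With mean μ = 6.5 per hour,
P(4 ≤ N ≤ 6) = Σ_{j=4}^{6} e^(−6.5) · 6.5^j/j! ≈ 0.4147.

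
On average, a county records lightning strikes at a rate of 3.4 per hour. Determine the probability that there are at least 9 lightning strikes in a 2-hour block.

Over the interval, μ = 3.4 × 2 = 6.8 (a 2-hour block = 2 hours).
P(N ≥ 9) = 1 − P(N ≤ 8) = 1 − Σ_{j=0}^{8} e^(−μ) μ^j/j! ≈ 0.2452.

0.2452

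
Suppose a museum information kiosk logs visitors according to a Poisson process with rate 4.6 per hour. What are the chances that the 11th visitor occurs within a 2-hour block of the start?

Over the interval, μ = 4.6 × 2 = 9.2 (a 2-hour block = 2 hours).
The 11th arrival falls in the interval iff at least 11 events occur there: P(S_11 ≤ t) = P(N ≥ 11) = 1 − P(N ≤ 10) ≈ 0.3180.

0.3180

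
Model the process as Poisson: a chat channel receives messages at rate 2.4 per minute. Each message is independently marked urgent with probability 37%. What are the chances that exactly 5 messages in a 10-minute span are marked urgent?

0.0640

Thinning: the messages that are marked urgent themselves form a Poisson process with rate 0.37 × 2.4 = 0.888 per minute.
Over the interval, μ = 0.888 × 10 = 8.88 (a 10-minute span = 10 minutes).
P(N = 5) = e^(−8.88) · 8.88^5/5! ≈ 0.0640.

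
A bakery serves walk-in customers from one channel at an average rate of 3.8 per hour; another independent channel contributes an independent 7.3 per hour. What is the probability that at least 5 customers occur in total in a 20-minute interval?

0.3128

Independent Poisson processes superpose: combined rate λ = 3.8 + 7.3 = 11.1 per hour.
Over the interval, μ = 11.1 × 1/3 = 3.7 (a 20-minute interval = 1/3 hours).
P(N ≥ 5) = 1 − P(N ≤ 4) ≈ 0.3128.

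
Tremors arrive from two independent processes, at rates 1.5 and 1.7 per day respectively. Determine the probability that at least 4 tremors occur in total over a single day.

0.3975

Independent Poisson processes superpose: combined rate λ = 1.5 + 1.7 = 3.2 per day.
So μ = 3.2.
P(N ≥ 4) = 1 − P(N ≤ 3) ≈ 0.3975.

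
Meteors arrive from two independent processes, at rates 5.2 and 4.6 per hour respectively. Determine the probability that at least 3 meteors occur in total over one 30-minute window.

0.8667

Independent Poisson processes superpose: combined rate λ = 5.2 + 4.6 = 9.8 per hour.
Over the interval, μ = 9.8 × 0.5 = 4.9 (a 30-minute window = 0.5 hours).
P(N ≥ 3) = 1 − P(N ≤ 2) ≈ 0.8667.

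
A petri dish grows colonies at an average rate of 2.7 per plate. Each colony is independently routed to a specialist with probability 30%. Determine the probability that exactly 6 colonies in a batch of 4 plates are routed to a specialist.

Thinning: the colonies that are routed to a specialist themselves form a Poisson process with rate 0.3 × 2.7 = 0.81 per plate.
Over the interval, μ = 0.81 × 4 = 3.24 (a batch of 4 plates = 4 plates).
P(N = 6) = e^(−3.24) · 3.24^6/6! ≈ 0.0629.

0.0629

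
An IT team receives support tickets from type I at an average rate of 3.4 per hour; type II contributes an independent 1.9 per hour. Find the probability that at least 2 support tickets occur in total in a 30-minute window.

Independent Poisson processes superpose: combined rate λ = 3.4 + 1.9 = 5.3 per hour.
Over the interval, μ = 5.3 × 0.5 = 2.65 (a 30-minute window = 0.5 hours).
P(N ≥ 2) = 1 − P(N ≤ 1) ≈ 0.7421.

0.7421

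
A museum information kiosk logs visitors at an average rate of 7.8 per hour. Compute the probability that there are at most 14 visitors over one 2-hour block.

0.4056

Over the interval, μ = 7.8 × 2 = 15.6 (a 2-hour block = 2 hours).
P(N ≤ 14) = Σ_{j=0}^{14} e^(−μ) μ^j/j! ≈ 0.4056.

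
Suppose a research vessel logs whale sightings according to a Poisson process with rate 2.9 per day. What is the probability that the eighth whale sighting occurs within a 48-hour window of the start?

0.2290

Over the interval, μ = 2.9 × 2 = 5.8 (a 48-hour window = 2 days).
The eighth arrival falls in the interval iff at least 8 events occur there: P(S_8 ≤ t) = P(N ≥ 8) = 1 − P(N ≤ 7) ≈ 0.2290.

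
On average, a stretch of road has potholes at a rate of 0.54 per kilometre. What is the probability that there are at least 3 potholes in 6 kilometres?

0.6284

Over the interval, μ = 0.54 × 6 = 3.24 (6 kilometres).
P(N ≥ 3) = 1 − P(N ≤ 2) = 1 − Σ_{j=0}^{2} e^(−μ) μ^j/j! ≈ 0.6284.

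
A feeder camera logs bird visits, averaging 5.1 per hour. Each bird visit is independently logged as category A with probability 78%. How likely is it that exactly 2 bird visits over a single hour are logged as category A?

0.1481

Thinning: the bird visits that are logged as category A themselves form a Poisson process with rate 0.78 × 5.1 = 3.978 per hour.
So μ = 3.978.
P(N = 2) = e^(−3.978) · 3.978^2/2! ≈ 0.1481.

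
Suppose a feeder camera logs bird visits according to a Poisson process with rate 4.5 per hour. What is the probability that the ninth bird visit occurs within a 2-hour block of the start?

Over the interval, μ = 4.5 × 2 = 9 (a 2-hour block = 2 hours).
The ninth arrival falls in the interval iff at least 9 events occur there: P(S_9 ≤ t) = P(N ≥ 9) = 1 − P(N ≤ 8) ≈ 0.5443.

0.5443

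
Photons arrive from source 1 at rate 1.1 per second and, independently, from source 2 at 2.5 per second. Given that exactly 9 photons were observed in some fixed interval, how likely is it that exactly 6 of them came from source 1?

Given the total, each event is independently from source 1 with probability p = λ_1/(λ_1+λ_2) = 1.1/3.6 ≈ 0.3056.
So K ~ Binomial(9, 1.1/3.6): P(K = 6) = C(9,6) · (1.1/3.6)^6 · (2.5/3.6)^3 ≈ 0.0229.

0.0229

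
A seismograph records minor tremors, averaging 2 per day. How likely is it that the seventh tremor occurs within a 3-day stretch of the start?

Over the interval, μ = 2 × 3 = 6 (a 3-day stretch = 3 days).
The seventh arrival falls in the interval iff at least 7 events occur there: P(S_7 ≤ t) = P(N ≥ 7) = 1 − P(N ≤ 6) ≈ 0.3937.

0.3937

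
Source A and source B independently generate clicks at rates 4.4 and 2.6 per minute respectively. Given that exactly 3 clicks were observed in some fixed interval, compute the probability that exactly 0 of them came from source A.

Given the total, each event is independently from source A with probability p = λ_A/(λ_A+λ_B) = 4.4/7 ≈ 0.6286.
So K ~ Binomial(3, 4.4/7): P(K = 0) = C(3,0) · (4.4/7)^0 · (2.6/7)^3 ≈ 0.0512.

0.0512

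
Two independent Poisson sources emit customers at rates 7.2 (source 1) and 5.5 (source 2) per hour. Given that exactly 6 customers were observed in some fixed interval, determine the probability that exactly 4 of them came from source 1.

Given the total, each event is independently from source 1 with probability p = λ_1/(λ_1+λ_2) = 7.2/12.7 ≈ 0.5669.
So K ~ Binomial(6, 7.2/12.7): P(K = 4) = C(6,4) · (7.2/12.7)^4 · (5.5/12.7)^2 ≈ 0.2906.

0.2906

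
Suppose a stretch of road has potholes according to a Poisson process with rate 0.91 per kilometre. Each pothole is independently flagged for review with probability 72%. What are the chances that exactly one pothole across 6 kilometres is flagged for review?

Thinning: the potholes that are flagged for review themselves form a Poisson process with rate 0.72 × 0.91 = 0.6552 per kilometre.
Over the interval, μ = 0.6552 × 6 = 3.9312 (6 kilometres).
P(N = 1) = e^(−3.9312) · 3.9312^1/1! ≈ 0.0771.

0.0771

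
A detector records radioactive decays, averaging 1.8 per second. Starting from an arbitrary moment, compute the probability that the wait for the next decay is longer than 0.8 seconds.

0.2369

The wait for the next event is exponential with rate λ = 1.8 per second.
P(T > 0.8) = e^(−λt) = e^(−1.8 × 0.8) = e^(−1.44) ≈ 0.2369.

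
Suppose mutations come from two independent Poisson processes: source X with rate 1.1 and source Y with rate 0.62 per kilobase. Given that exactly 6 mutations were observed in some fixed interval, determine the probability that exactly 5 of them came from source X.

0.2314

Given the total, each event is independently from source X with probability p = λ_X/(λ_X+λ_Y) = 1.1/1.72 ≈ 0.6395.
So K ~ Binomial(6, 1.1/1.72): P(K = 5) = C(6,5) · (1.1/1.72)^5 · (0.62/1.72)^1 ≈ 0.2314.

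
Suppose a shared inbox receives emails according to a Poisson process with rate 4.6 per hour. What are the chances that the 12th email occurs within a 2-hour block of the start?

0.2168

Over the interval, μ = 4.6 × 2 = 9.2 (a 2-hour block = 2 hours).
The 12th arrival falls in the interval iff at least 12 events occur there: P(S_12 ≤ t) = P(N ≥ 12) = 1 − P(N ≤ 11) ≈ 0.2168.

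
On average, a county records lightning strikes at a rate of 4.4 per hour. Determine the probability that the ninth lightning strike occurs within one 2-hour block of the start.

Over the interval, μ = 4.4 × 2 = 8.8 (a 2-hour block = 2 hours).
The ninth arrival falls in the interval iff at least 9 events occur there: P(S_9 ≤ t) = P(N ≥ 9) = 1 − P(N ≤ 8) ≈ 0.5177.

0.5177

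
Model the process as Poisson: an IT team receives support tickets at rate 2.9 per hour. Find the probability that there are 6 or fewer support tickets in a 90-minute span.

Over the interval, μ = 2.9 × 1.5 = 4.35 (a 90-minute span = 1.5 hours).
P(N ≤ 6) = Σ_{j=0}^{6} e^(−μ) μ^j/j! ≈ 0.8498.

0.8498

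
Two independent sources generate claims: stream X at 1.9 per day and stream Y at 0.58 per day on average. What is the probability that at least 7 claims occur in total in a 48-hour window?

0.2320

Independent Poisson processes superpose: combined rate λ = 1.9 + 0.58 = 2.48 per day.
Over the interval, μ = 2.48 × 2 = 4.96 (a 48-hour window = 2 days).
P(N ≥ 7) = 1 − P(N ≤ 6) ≈ 0.2320.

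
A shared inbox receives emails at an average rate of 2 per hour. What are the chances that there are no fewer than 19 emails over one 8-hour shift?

0.2577

Over the interval, μ = 2 × 8 = 16 (an 8-hour shift = 8 hours).
P(N ≥ 19) = 1 − P(N ≤ 18) = 1 − Σ_{j=0}^{18} e^(−μ) μ^j/j! ≈ 0.2577.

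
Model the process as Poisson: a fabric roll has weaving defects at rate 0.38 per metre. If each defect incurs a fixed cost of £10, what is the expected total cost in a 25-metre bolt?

£95

E[N] = 0.38 × 25 = 9.5 (a 25-metre bolt = 25 metres); E[cost] = 9.5 × £10 = £95.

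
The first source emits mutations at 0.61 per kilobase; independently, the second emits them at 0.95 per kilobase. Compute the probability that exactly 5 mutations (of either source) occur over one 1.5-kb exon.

Independent Poisson processes superpose: combined rate λ = 0.61 + 0.95 = 1.56 per kilobase.
Over the interval, μ = 1.56 × 1.5 = 2.34 (a 1.5-kb exon = 1.5 kilobases).
P(N = 5) = e^(−2.34) · 2.34^5/5! ≈ 0.0563.

0.0563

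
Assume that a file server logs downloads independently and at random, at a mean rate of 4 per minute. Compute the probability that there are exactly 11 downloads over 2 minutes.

Over the interval, μ = 4 × 2 = 8 (2 minutes).
P(N = 11) = e^(−μ) μ^11/11! = e^(−8) · 8^11/39916800 ≈ 0.0722.

0.0722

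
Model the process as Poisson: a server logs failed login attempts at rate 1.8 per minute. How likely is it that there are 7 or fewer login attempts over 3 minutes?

0.8217

Over the interval, μ = 1.8 × 3 = 5.4 (3 minutes).
P(N ≤ 7) = Σ_{j=0}^{7} e^(−μ) μ^j/j! ≈ 0.8217.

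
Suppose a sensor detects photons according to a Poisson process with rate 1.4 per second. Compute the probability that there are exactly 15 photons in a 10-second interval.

Over the interval, μ = 1.4 × 10 = 14 (a 10-second interval = 10 seconds).
P(N = 15) = e^(−μ) μ^15/15! = e^(−14) · 14^15/1307674368000 ≈ 0.0989.

0.0989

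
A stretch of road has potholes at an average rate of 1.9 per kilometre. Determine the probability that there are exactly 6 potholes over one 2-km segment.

Over the interval, μ = 1.9 × 2 = 3.8 (a 2-km segment = 2 kilometres).
P(N = 6) = e^(−μ) μ^6/6! = e^(−3.8) · 3.8^6/720 ≈ 0.0936.

0.0936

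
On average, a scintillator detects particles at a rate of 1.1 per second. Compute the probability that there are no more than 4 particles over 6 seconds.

Over the interval, μ = 1.1 × 6 = 6.6 (6 seconds).
P(N ≤ 4) = Σ_{j=0}^{4} e^(−μ) μ^j/j! ≈ 0.2127.

0.2127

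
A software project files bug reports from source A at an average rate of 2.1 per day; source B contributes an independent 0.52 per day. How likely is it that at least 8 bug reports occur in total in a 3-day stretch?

Independent Poisson processes superpose: combined rate λ = 2.1 + 0.52 = 2.62 per day.
Over the interval, μ = 2.62 × 3 = 7.86 (a 3-day stretch = 3 days).
P(N ≥ 8) = 1 − P(N ≤ 7) ≈ 0.5273.

0.5273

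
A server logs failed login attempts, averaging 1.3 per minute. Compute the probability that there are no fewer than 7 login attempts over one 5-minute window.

Over the interval, μ = 1.3 × 5 = 6.5 (a 5-minute window = 5 minutes).
P(N ≥ 7) = 1 − P(N ≤ 6) = 1 − Σ_{j=0}^{6} e^(−μ) μ^j/j! ≈ 0.4735.

0.4735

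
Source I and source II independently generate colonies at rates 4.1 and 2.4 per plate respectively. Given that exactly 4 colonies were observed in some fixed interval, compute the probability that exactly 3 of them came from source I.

0.3707

Given the total, each event is independently from source I with probability p = λ_I/(λ_I+λ_II) = 4.1/6.5 ≈ 0.6308.
So K ~ Binomial(4, 4.1/6.5): P(K = 3) = C(4,3) · (4.1/6.5)^3 · (2.4/6.5)^1 ≈ 0.3707.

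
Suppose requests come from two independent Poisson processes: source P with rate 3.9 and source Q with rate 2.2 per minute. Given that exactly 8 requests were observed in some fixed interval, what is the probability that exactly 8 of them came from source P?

0.0279

Given the total, each event is independently from source P with probability p = λ_P/(λ_P+λ_Q) = 3.9/6.1 ≈ 0.6393.
So K ~ Binomial(8, 3.9/6.1): P(K = 8) = C(8,8) · (3.9/6.1)^8 · (2.2/6.1)^0 ≈ 0.0279.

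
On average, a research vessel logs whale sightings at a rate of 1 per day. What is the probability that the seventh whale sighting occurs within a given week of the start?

0.5503

Over the interval, μ = 1 × 7 = 7 (a week = 7 days).
The seventh arrival falls in the interval iff at least 7 events occur there: P(S_7 ≤ t) = P(N ≥ 7) = 1 − P(N ≤ 6) ≈ 0.5503.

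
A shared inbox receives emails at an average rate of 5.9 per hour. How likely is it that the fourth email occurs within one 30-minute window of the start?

0.3416

Over the interval, μ = 5.9 × 0.5 = 2.95 (a 30-minute window = 0.5 hours).
The fourth arrival falls in the interval iff at least 4 events occur there: P(S_4 ≤ t) = P(N ≥ 4) = 1 − P(N ≤ 3) ≈ 0.3416.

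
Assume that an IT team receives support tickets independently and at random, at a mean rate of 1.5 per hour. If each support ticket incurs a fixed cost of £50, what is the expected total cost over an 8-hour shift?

£600

E[N] = 1.5 × 8 = 12 (an 8-hour shift = 8 hours); E[cost] = 12 × £50 = £600.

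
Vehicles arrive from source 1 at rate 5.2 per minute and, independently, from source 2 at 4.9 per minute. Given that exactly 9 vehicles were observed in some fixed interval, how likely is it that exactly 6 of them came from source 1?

Given the total, each event is independently from source 1 with probability p = λ_1/(λ_1+λ_2) = 5.2/10.1 ≈ 0.5149.
So K ~ Binomial(9, 5.2/10.1): P(K = 6) = C(9,6) · (5.2/10.1)^6 · (4.9/10.1)^3 ≈ 0.1786.

0.1786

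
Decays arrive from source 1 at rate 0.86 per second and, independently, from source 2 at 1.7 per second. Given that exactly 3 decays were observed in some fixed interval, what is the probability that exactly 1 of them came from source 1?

0.4444

Given the total, each event is independently from source 1 with probability p = λ_1/(λ_1+λ_2) = 0.86/2.56 ≈ 0.3359.
So K ~ Binomial(3, 0.86/2.56): P(K = 1) = C(3,1) · (0.86/2.56)^1 · (1.7/2.56)^2 ≈ 0.4444.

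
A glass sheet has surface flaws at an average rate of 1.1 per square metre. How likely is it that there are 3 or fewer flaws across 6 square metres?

0.1052

Over the interval, μ = 1.1 × 6 = 6.6 (6 square metres).
P(N ≤ 3) = Σ_{j=0}^{3} e^(−μ) μ^j/j! ≈ 0.1052.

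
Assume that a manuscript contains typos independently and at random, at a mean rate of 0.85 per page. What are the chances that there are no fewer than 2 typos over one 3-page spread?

Over the interval, μ = 0.85 × 3 = 2.55 (a 3-page spread = 3 pages).
P(N ≥ 2) = 1 − P(N ≤ 1) = 1 − Σ_{j=0}^{1} e^(−μ) μ^j/j! ≈ 0.7228.

0.7228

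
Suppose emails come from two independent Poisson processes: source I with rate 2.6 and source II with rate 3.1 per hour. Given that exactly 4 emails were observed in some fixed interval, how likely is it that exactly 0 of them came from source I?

0.0875

Given the total, each event is independently from source I with probability p = λ_I/(λ_I+λ_II) = 2.6/5.7 ≈ 0.4561.
So K ~ Binomial(4, 2.6/5.7): P(K = 0) = C(4,0) · (2.6/5.7)^0 · (3.1/5.7)^4 ≈ 0.0875.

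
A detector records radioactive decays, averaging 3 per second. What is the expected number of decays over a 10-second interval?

E[N] = λt = 3 × 10 = 30 (a 10-second interval = 10 seconds).

30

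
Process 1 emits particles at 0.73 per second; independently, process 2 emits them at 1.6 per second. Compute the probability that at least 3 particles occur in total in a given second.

0.4119

Independent Poisson processes superpose: combined rate λ = 0.73 + 1.6 = 2.33 per second.
So μ = 2.33.
P(N ≥ 3) = 1 − P(N ≤ 2) ≈ 0.4119.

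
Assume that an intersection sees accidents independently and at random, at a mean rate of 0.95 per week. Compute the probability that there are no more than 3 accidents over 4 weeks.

Over the interval, μ = 0.95 × 4 = 3.8 (4 weeks).
P(N ≤ 3) = Σ_{j=0}^{3} e^(−μ) μ^j/j! ≈ 0.4735.

0.4735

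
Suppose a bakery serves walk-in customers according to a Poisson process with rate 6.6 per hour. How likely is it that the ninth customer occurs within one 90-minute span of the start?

Over the interval, μ = 6.6 × 1.5 = 9.9 (a 90-minute span = 1.5 hours).
The ninth arrival falls in the interval iff at least 9 events occur there: P(S_9 ≤ t) = P(N ≥ 9) = 1 − P(N ≤ 8) ≈ 0.6558.

0.6558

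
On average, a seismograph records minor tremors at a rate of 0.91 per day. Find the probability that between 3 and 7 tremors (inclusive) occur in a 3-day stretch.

Over the interval, μ = 0.91 × 3 = 2.73 (a 3-day stretch = 3 days).
P(3 ≤ N ≤ 7) = Σ_{j=3}^{7} e^(−2.73) · 2.73^j/j! ≈ 0.5066.

0.5066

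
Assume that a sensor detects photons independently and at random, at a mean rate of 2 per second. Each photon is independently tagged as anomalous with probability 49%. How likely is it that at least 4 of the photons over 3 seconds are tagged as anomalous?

0.3393

Thinning: the photons that are tagged as anomalous themselves form a Poisson process with rate 0.49 × 2 = 0.98 per second.
Over the interval, μ = 0.98 × 3 = 2.94 (3 seconds).
P(N ≥ 4) = 1 − P(N ≤ 3) ≈ 0.3393.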